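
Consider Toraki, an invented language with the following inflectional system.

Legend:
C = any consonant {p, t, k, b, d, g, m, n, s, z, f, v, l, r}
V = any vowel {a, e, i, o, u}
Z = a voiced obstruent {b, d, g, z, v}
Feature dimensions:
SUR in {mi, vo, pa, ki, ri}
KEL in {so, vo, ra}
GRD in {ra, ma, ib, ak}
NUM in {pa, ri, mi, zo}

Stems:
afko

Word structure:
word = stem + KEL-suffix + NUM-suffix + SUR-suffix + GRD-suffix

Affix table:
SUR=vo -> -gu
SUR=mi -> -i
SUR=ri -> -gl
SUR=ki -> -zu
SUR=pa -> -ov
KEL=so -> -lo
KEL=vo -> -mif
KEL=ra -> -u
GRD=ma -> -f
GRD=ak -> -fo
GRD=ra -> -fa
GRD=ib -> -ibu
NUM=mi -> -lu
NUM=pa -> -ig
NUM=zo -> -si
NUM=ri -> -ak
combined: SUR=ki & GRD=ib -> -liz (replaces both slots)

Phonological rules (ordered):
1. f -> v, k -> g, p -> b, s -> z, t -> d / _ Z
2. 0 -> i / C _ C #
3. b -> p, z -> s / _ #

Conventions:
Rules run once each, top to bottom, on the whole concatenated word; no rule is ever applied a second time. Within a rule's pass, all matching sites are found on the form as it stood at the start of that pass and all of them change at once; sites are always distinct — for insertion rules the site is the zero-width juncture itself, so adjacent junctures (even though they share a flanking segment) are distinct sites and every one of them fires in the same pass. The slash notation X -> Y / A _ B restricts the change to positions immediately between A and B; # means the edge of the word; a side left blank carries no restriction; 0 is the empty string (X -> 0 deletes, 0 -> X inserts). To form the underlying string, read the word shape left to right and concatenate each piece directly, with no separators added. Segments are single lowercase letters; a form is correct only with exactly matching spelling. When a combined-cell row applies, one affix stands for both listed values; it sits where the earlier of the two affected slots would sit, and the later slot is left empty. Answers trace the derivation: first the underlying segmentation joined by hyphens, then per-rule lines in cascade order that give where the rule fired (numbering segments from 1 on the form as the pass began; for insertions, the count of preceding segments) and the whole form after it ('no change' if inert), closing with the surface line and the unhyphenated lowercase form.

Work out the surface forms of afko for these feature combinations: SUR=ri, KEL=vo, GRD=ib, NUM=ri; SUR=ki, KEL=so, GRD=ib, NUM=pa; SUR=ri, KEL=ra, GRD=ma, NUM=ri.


cell SUR=ri, KEL=vo, GRD=ib, NUM=ri:
underlying: afko-mif-ak-gl-ibu
1. f -> v, k -> g, p -> b, s -> z, t -> d / _ Z: fires at position(s) 9: afkomifagglibu
2. 0 -> i / C _ C #: no change
3. b -> p, z -> s / _ #: no change
surface: afkomifagglibu

cell SUR=ki, KEL=so, GRD=ib, NUM=pa:
underlying: afko-lo-ig-liz
1. f -> v, k -> g, p -> b, s -> z, t -> d / _ Z: no change
2. 0 -> i / C _ C #: no change
3. b -> p, z -> s / _ #: fires at position(s) 11: afkoloiglis
surface: afkoloiglis

cell SUR=ri, KEL=ra, GRD=ma, NUM=ri:
underlying: afko-u-ak-gl-f
1. f -> v, k -> g, p -> b, s -> z, t -> d / _ Z: fires at position(s) 7: afkouagglf
2. 0 -> i / C _ C #: inserts after position(s) 9: afkouagglif
3. b -> p, z -> s / _ #: no change
surface: afkouagglif


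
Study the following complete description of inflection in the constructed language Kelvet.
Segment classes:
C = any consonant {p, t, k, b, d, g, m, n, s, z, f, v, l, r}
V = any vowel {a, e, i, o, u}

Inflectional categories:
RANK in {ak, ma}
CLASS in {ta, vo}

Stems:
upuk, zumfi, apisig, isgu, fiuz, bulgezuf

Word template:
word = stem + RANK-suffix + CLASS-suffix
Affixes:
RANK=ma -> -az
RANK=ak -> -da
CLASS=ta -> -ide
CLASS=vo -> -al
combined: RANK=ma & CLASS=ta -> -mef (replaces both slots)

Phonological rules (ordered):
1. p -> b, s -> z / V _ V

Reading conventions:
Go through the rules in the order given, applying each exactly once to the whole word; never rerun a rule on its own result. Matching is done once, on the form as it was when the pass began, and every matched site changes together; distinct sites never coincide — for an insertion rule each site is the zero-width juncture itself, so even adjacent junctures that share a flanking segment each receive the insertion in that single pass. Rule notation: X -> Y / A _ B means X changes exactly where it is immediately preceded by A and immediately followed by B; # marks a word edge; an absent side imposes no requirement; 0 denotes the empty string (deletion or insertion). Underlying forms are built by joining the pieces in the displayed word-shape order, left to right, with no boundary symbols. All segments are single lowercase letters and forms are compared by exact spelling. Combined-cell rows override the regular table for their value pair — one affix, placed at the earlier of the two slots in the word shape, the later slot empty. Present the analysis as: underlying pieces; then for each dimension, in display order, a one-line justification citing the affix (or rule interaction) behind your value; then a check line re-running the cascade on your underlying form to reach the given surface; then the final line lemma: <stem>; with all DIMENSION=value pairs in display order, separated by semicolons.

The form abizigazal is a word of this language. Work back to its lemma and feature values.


underlying: apisig-az-al
RANK=ma - signalled by the affix -az
CLASS=vo - signalled by the affix -al
check: apisigazal -> abizigazal
lemma: apisig; RANK=ma; CLASS=vo


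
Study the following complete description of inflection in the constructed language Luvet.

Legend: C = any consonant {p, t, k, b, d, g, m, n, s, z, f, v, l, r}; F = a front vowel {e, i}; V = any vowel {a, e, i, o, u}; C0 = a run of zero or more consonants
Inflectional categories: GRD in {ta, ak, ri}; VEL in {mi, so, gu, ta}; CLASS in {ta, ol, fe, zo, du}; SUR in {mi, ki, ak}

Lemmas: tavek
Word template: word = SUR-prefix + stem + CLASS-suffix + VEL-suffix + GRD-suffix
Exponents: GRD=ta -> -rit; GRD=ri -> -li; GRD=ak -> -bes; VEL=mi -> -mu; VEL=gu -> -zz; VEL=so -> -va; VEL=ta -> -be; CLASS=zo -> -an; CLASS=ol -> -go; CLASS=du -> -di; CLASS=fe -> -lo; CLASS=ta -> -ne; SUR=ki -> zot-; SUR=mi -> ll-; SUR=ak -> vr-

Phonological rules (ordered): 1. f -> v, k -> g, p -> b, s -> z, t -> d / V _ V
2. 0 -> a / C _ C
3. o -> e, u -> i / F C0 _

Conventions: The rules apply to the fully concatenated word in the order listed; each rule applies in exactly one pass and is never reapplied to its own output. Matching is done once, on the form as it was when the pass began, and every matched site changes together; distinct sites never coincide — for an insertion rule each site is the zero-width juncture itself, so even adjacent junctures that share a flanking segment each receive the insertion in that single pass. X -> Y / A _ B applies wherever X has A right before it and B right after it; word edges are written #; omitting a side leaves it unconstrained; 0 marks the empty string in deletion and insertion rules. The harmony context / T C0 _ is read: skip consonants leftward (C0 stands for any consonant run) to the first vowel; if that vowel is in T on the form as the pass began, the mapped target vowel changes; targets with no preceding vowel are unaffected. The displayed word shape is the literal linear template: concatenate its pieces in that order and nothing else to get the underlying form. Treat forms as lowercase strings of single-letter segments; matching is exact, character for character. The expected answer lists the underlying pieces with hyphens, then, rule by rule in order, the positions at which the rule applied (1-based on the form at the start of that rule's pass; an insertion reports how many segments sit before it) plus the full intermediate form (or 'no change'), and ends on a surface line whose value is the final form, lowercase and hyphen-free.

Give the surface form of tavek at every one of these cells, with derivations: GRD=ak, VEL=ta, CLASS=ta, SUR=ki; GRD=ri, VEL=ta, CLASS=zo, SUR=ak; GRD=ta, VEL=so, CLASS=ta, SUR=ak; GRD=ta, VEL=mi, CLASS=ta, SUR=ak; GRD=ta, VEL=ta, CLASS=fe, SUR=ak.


cell GRD=ak, VEL=ta, CLASS=ta, SUR=ki:
underlying: zot-tavek-ne-be-bes
1. f -> v, k -> g, p -> b, s -> z, t -> d / V _ V: no change
2. 0 -> a / C _ C: inserts after position(s) 3, 8: zotatavekanebebes
3. o -> e, u -> i / F C0 _: no change
surface: zotatavekanebebes

cell GRD=ri, VEL=ta, CLASS=zo, SUR=ak:
underlying: vr-tavek-an-be-li
1. f -> v, k -> g, p -> b, s -> z, t -> d / V _ V: fires at position(s) 7: vrtaveganbeli
2. 0 -> a / C _ C: inserts after position(s) 1, 2, 9: varataveganabeli
3. o -> e, u -> i / F C0 _: no change
surface: varataveganabeli

cell GRD=ta, VEL=so, CLASS=ta, SUR=ak:
underlying: vr-tavek-ne-va-rit
1. f -> v, k -> g, p -> b, s -> z, t -> d / V _ V: no change
2. 0 -> a / C _ C: inserts after position(s) 1, 2, 7: varatavekanevarit
3. o -> e, u -> i / F C0 _: no change
surface: varatavekanevarit

cell GRD=ta, VEL=mi, CLASS=ta, SUR=ak:
underlying: vr-tavek-ne-mu-rit
1. f -> v, k -> g, p -> b, s -> z, t -> d / V _ V: no change
2. 0 -> a / C _ C: inserts after position(s) 1, 2, 7: varatavekanemurit
3. o -> e, u -> i / F C0 _: fires at position(s) 14: varatavekanemirit
surface: varatavekanemirit

cell GRD=ta, VEL=ta, CLASS=fe, SUR=ak:
underlying: vr-tavek-lo-be-rit
1. f -> v, k -> g, p -> b, s -> z, t -> d / V _ V: no change
2. 0 -> a / C _ C: inserts after position(s) 1, 2, 7: varatavekaloberit
3. o -> e, u -> i / F C0 _: no change
surface: varatavekaloberit


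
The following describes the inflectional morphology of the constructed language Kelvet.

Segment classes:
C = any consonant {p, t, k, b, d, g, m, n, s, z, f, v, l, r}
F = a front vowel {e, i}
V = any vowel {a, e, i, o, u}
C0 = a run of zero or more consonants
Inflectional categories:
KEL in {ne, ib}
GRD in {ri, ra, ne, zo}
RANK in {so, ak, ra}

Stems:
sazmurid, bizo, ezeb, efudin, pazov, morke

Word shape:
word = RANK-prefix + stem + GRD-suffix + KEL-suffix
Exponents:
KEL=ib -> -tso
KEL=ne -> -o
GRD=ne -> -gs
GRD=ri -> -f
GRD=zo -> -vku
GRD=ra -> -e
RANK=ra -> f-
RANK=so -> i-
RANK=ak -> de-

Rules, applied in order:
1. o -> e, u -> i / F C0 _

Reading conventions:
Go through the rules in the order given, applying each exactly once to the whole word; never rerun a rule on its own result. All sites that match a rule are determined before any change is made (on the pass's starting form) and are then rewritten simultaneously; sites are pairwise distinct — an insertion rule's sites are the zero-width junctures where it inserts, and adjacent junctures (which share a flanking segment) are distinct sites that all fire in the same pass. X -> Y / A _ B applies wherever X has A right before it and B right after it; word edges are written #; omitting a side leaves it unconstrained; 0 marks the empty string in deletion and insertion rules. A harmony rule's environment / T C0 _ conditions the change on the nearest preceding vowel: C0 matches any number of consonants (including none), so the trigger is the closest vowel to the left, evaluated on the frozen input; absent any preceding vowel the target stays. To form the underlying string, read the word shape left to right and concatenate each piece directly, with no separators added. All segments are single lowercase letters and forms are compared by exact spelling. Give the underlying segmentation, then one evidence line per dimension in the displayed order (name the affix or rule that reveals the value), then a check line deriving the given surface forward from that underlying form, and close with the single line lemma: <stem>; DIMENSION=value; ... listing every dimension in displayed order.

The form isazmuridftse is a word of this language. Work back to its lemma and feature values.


underlying: i-sazmurid-f-tso
KEL=ib - signalled by the affix -tso
GRD=ri - signalled by the affix -f
RANK=so - signalled by the affix i-
check: isazmuridftso -> isazmuridftse
lemma: sazmurid; KEL=ib; GRD=ri; RANK=so


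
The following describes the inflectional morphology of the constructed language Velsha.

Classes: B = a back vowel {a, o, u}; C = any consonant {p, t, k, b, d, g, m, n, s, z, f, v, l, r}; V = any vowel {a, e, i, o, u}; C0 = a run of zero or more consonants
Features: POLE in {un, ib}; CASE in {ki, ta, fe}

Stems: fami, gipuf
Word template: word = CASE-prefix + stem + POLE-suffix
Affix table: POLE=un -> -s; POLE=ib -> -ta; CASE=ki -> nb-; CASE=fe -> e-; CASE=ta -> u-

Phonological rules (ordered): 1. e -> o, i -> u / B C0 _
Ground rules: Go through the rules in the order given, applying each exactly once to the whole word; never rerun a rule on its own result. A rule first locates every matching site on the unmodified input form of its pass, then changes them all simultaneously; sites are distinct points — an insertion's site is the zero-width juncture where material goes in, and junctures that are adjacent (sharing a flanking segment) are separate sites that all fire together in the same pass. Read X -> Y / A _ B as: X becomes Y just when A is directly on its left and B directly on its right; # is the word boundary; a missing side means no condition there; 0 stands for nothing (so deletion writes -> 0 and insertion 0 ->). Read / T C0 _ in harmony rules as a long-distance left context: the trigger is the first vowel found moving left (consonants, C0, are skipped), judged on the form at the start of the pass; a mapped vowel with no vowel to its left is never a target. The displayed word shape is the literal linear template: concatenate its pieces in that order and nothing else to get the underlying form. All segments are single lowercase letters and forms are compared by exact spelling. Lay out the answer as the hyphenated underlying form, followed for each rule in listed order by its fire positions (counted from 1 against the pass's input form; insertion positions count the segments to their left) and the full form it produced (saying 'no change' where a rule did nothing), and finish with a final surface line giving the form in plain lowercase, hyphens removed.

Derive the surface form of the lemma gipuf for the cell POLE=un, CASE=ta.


underlying: u-gipuf-s
1. e -> o, i -> u / B C0 _: fires at position(s) 3: ugupufs
surface: ugupufs


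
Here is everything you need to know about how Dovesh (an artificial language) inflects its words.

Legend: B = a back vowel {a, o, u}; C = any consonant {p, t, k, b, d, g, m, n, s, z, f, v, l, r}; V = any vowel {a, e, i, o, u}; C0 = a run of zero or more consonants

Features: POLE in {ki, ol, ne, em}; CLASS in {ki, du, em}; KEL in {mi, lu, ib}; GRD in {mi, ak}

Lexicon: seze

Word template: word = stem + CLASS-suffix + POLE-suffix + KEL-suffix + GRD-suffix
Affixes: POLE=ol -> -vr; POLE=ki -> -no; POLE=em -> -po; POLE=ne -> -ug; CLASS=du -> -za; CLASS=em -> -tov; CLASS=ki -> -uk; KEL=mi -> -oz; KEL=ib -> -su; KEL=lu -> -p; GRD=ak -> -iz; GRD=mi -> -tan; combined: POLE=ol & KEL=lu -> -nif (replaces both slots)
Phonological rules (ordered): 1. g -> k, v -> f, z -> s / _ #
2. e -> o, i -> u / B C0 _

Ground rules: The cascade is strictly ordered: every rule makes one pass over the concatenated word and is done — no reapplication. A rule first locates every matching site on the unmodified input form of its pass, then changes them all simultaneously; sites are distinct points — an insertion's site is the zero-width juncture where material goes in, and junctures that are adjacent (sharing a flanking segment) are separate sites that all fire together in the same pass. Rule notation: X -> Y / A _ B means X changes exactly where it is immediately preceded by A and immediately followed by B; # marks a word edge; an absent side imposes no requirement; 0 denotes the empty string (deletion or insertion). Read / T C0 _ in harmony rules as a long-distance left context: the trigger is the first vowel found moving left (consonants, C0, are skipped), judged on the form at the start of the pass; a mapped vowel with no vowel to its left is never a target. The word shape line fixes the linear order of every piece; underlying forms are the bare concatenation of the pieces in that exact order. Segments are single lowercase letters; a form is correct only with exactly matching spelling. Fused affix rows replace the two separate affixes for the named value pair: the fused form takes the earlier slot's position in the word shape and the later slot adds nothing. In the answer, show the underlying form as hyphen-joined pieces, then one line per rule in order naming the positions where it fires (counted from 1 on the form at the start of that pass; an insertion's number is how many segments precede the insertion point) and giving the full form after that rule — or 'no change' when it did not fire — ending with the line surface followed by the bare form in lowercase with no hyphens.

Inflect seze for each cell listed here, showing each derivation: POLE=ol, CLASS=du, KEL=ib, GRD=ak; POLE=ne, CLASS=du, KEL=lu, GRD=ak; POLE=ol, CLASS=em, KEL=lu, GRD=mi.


cell POLE=ol, CLASS=du, KEL=ib, GRD=ak:
underlying: seze-za-vr-su-iz
1. g -> k, v -> f, z -> s / _ #: fires at position(s) 12: sezezavrsuis
2. e -> o, i -> u / B C0 _: fires at position(s) 11: sezezavrsuus
surface: sezezavrsuus

cell POLE=ne, CLASS=du, KEL=lu, GRD=ak:
underlying: seze-za-ug-p-iz
1. g -> k, v -> f, z -> s / _ #: fires at position(s) 11: sezezaugpis
2. e -> o, i -> u / B C0 _: fires at position(s) 10: sezezaugpus
surface: sezezaugpus

cell POLE=ol, CLASS=em, KEL=lu, GRD=mi:
underlying: seze-tov-nif-tan
1. g -> k, v -> f, z -> s / _ #: no change
2. e -> o, i -> u / B C0 _: fires at position(s) 9: sezetovnuftan
surface: sezetovnuftan


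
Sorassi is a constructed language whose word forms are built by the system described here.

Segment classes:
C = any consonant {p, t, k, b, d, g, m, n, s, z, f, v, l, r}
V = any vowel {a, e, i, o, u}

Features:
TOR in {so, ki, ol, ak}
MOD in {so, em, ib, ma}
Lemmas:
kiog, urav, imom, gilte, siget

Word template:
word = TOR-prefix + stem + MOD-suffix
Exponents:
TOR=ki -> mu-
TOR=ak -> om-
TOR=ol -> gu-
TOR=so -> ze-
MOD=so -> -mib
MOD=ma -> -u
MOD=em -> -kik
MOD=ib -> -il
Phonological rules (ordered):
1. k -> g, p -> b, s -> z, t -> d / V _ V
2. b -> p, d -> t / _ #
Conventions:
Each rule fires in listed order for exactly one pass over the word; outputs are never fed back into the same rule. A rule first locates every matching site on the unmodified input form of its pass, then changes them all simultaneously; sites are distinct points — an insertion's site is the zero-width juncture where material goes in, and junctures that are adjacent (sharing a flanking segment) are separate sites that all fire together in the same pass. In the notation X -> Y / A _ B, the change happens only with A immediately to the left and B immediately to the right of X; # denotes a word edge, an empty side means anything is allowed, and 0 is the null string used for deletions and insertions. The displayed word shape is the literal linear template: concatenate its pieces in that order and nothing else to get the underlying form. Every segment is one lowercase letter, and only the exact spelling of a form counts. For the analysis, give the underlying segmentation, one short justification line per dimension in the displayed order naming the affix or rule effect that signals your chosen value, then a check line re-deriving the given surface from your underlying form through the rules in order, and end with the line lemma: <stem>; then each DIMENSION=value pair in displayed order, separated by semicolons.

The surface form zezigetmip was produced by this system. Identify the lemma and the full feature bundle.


underlying: ze-siget-mib
TOR=so - signalled by the affix ze-
MOD=so - signalled by the affix -mib
check: zesigetmib -> zezigetmib -> zezigetmip
lemma: siget; TOR=so; MOD=so


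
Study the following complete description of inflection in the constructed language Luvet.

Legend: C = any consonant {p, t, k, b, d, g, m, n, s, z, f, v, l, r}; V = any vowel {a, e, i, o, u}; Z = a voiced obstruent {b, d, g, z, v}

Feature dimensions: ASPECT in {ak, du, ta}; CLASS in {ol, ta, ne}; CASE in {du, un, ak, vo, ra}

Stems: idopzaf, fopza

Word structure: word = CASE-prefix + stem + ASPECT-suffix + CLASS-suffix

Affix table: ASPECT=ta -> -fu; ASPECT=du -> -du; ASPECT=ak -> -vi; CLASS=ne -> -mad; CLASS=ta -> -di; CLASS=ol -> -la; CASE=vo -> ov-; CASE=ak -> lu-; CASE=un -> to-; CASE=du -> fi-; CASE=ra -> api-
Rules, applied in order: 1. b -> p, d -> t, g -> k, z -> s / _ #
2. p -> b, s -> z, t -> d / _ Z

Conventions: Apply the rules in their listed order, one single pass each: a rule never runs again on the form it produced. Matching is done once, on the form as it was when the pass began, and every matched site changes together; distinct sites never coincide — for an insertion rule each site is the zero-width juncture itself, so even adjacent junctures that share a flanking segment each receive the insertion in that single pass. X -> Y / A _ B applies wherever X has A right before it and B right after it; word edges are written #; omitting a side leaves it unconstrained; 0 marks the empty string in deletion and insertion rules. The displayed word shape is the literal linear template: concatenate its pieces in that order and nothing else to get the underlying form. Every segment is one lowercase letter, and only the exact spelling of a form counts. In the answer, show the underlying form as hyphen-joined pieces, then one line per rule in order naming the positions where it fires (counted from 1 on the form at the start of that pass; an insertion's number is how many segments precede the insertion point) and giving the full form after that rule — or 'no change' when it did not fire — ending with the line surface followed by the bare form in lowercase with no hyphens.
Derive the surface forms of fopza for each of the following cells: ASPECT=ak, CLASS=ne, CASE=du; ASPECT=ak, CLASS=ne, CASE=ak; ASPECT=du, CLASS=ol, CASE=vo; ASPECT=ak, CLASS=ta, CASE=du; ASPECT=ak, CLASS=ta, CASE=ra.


cell ASPECT=ak, CLASS=ne, CASE=du:
underlying: fi-fopza-vi-mad
1. b -> p, d -> t, g -> k, z -> s / _ #: fires at position(s) 12: fifopzavimat
2. p -> b, s -> z, t -> d / _ Z: fires at position(s) 5: fifobzavimat
surface: fifobzavimat

cell ASPECT=ak, CLASS=ne, CASE=ak:
underlying: lu-fopza-vi-mad
1. b -> p, d -> t, g -> k, z -> s / _ #: fires at position(s) 12: lufopzavimat
2. p -> b, s -> z, t -> d / _ Z: fires at position(s) 5: lufobzavimat
surface: lufobzavimat

cell ASPECT=du, CLASS=ol, CASE=vo:
underlying: ov-fopza-du-la
1. b -> p, d -> t, g -> k, z -> s / _ #: no change
2. p -> b, s -> z, t -> d / _ Z: fires at position(s) 5: ovfobzadula
surface: ovfobzadula

cell ASPECT=ak, CLASS=ta, CASE=du:
underlying: fi-fopza-vi-di
1. b -> p, d -> t, g -> k, z -> s / _ #: no change
2. p -> b, s -> z, t -> d / _ Z: fires at position(s) 5: fifobzavidi
surface: fifobzavidi

cell ASPECT=ak, CLASS=ta, CASE=ra:
underlying: api-fopza-vi-di
1. b -> p, d -> t, g -> k, z -> s / _ #: no change
2. p -> b, s -> z, t -> d / _ Z: fires at position(s) 6: apifobzavidi
surface: apifobzavidi


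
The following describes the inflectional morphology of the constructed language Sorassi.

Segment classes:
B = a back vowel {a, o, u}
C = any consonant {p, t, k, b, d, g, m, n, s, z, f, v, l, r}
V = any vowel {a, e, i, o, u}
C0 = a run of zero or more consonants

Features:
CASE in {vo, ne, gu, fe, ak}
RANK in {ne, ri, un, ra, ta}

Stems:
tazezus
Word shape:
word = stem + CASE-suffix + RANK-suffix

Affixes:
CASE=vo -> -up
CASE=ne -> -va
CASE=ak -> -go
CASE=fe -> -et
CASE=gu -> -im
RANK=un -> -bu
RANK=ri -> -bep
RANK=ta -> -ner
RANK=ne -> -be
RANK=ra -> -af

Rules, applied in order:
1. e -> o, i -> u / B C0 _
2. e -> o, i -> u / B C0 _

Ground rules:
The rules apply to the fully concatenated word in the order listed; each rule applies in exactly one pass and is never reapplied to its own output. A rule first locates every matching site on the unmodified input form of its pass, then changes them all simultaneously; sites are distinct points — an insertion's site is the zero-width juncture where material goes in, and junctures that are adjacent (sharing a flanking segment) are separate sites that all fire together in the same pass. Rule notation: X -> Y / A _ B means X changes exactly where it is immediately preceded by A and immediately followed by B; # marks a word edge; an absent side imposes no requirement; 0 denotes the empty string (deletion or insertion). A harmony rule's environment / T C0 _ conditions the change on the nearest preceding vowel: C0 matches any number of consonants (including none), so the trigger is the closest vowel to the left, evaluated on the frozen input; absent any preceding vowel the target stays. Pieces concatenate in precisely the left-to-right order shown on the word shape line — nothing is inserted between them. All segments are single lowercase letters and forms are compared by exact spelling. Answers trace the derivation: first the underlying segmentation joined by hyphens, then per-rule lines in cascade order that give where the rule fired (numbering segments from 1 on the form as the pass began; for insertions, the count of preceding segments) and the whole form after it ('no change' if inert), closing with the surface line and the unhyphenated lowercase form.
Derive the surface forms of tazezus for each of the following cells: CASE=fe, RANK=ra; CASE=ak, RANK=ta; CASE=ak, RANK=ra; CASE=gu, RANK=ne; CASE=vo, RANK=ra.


cell CASE=fe, RANK=ra:
underlying: tazezus-et-af
1. e -> o, i -> u / B C0 _: fires at position(s) 4, 8: tazozusotaf
2. e -> o, i -> u / B C0 _: no change
surface: tazozusotaf

cell CASE=ak, RANK=ta:
underlying: tazezus-go-ner
1. e -> o, i -> u / B C0 _: fires at position(s) 4, 11: tazozusgonor
2. e -> o, i -> u / B C0 _: no change
surface: tazozusgonor

cell CASE=ak, RANK=ra:
underlying: tazezus-go-af
1. e -> o, i -> u / B C0 _: fires at position(s) 4: tazozusgoaf
2. e -> o, i -> u / B C0 _: no change
surface: tazozusgoaf

cell CASE=gu, RANK=ne:
underlying: tazezus-im-be
1. e -> o, i -> u / B C0 _: fires at position(s) 4, 8: tazozusumbe
2. e -> o, i -> u / B C0 _: fires at position(s) 11: tazozusumbo
surface: tazozusumbo

cell CASE=vo, RANK=ra:
underlying: tazezus-up-af
1. e -> o, i -> u / B C0 _: fires at position(s) 4: tazozusupaf
2. e -> o, i -> u / B C0 _: no change
surface: tazozusupaf


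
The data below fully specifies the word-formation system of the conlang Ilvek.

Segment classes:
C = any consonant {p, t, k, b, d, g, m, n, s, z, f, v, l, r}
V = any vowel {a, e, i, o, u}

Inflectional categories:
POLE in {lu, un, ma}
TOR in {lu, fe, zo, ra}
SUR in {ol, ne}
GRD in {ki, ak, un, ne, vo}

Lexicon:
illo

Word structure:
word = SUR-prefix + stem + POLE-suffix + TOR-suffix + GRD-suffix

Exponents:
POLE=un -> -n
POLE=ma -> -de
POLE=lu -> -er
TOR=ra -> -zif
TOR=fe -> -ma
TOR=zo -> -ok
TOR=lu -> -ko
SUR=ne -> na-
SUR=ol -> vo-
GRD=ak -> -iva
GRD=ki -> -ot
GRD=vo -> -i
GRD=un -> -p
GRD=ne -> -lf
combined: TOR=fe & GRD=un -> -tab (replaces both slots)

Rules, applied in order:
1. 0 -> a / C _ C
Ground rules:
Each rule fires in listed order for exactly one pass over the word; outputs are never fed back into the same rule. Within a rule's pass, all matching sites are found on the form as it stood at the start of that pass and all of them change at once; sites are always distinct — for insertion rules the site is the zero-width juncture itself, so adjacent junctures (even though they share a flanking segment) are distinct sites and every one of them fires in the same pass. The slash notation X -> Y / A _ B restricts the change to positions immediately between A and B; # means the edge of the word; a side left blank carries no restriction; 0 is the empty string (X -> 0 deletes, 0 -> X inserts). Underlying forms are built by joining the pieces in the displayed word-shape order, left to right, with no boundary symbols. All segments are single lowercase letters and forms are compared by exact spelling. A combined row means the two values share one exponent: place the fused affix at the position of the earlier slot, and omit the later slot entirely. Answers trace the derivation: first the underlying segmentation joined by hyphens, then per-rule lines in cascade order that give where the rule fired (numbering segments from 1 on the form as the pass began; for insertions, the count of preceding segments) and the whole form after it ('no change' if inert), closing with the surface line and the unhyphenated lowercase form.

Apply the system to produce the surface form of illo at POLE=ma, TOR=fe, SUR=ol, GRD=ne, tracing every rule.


underlying: vo-illo-de-ma-lf
1. 0 -> a / C _ C: inserts after position(s) 4, 11: voilalodemalaf
surface: voilalodemalaf


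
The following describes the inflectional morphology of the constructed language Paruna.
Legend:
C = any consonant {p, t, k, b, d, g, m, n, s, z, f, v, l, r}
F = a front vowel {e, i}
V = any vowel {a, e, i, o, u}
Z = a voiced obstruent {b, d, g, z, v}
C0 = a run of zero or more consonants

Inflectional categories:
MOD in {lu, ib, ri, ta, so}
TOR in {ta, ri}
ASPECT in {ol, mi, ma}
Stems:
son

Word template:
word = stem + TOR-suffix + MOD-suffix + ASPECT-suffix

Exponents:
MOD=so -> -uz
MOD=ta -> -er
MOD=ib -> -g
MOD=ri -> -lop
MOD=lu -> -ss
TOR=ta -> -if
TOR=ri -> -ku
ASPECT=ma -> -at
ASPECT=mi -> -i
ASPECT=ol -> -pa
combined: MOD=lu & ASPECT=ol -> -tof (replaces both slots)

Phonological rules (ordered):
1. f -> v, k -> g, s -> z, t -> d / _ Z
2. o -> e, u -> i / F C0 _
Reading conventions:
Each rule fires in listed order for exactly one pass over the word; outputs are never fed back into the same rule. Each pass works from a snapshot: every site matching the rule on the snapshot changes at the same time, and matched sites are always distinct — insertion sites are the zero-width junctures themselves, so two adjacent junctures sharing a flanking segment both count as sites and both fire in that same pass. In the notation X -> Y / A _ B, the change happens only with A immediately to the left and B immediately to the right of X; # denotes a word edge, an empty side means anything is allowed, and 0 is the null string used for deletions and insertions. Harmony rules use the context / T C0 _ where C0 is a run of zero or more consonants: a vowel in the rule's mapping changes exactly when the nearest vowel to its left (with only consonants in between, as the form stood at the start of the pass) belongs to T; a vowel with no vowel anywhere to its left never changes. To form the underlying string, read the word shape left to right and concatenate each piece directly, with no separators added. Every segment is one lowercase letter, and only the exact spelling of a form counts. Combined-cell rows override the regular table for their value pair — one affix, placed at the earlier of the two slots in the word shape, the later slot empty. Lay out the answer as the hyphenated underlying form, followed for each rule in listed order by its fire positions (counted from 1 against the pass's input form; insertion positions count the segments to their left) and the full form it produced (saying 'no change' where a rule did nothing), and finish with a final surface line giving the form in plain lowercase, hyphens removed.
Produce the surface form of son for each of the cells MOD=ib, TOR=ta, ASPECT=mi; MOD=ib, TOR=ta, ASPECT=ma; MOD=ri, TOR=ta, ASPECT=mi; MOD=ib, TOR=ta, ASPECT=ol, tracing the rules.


cell MOD=ib, TOR=ta, ASPECT=mi:
underlying: son-if-g-i
1. f -> v, k -> g, s -> z, t -> d / _ Z: fires at position(s) 5: sonivgi
2. o -> e, u -> i / F C0 _: no change
surface: sonivgi

cell MOD=ib, TOR=ta, ASPECT=ma:
underlying: son-if-g-at
1. f -> v, k -> g, s -> z, t -> d / _ Z: fires at position(s) 5: sonivgat
2. o -> e, u -> i / F C0 _: no change
surface: sonivgat

cell MOD=ri, TOR=ta, ASPECT=mi:
underlying: son-if-lop-i
1. f -> v, k -> g, s -> z, t -> d / _ Z: no change
2. o -> e, u -> i / F C0 _: fires at position(s) 7: soniflepi
surface: soniflepi

cell MOD=ib, TOR=ta, ASPECT=ol:
underlying: son-if-g-pa
1. f -> v, k -> g, s -> z, t -> d / _ Z: fires at position(s) 5: sonivgpa
2. o -> e, u -> i / F C0 _: no change
surface: sonivgpa


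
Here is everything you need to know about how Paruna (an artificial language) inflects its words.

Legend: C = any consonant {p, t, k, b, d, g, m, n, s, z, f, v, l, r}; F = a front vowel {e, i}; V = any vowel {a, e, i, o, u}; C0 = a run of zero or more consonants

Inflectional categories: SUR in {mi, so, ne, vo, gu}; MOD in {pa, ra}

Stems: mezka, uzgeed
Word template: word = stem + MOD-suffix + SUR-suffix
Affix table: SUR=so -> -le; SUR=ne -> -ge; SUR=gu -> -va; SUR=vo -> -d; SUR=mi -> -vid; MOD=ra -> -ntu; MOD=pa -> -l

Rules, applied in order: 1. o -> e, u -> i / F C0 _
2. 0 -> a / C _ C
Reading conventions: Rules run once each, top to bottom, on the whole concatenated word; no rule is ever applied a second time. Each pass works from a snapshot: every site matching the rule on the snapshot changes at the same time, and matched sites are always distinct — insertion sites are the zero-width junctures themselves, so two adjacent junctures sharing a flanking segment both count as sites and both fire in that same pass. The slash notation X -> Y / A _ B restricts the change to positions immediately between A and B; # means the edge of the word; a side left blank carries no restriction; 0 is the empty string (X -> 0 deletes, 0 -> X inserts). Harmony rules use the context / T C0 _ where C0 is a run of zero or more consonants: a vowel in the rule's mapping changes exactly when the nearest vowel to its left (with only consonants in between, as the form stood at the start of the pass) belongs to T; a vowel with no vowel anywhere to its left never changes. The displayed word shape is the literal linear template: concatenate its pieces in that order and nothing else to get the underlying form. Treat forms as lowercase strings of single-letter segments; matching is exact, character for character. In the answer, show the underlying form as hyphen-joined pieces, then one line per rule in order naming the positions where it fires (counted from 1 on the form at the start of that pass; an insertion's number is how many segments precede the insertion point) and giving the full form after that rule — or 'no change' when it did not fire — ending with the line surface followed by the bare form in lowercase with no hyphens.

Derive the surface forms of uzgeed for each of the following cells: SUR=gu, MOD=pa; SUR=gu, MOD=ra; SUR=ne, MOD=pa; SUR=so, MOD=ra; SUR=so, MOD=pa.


cell SUR=gu, MOD=pa:
underlying: uzgeed-l-va
1. o -> e, u -> i / F C0 _: no change
2. 0 -> a / C _ C: inserts after position(s) 2, 6, 7: uzageedalava
surface: uzageedalava

cell SUR=gu, MOD=ra:
underlying: uzgeed-ntu-va
1. o -> e, u -> i / F C0 _: fires at position(s) 9: uzgeedntiva
2. 0 -> a / C _ C: inserts after position(s) 2, 6, 7: uzageedanativa
surface: uzageedanativa

cell SUR=ne, MOD=pa:
underlying: uzgeed-l-ge
1. o -> e, u -> i / F C0 _: no change
2. 0 -> a / C _ C: inserts after position(s) 2, 6, 7: uzageedalage
surface: uzageedalage

cell SUR=so, MOD=ra:
underlying: uzgeed-ntu-le
1. o -> e, u -> i / F C0 _: fires at position(s) 9: uzgeedntile
2. 0 -> a / C _ C: inserts after position(s) 2, 6, 7: uzageedanatile
surface: uzageedanatile

cell SUR=so, MOD=pa:
underlying: uzgeed-l-le
1. o -> e, u -> i / F C0 _: no change
2. 0 -> a / C _ C: inserts after position(s) 2, 6, 7: uzageedalale
surface: uzageedalale


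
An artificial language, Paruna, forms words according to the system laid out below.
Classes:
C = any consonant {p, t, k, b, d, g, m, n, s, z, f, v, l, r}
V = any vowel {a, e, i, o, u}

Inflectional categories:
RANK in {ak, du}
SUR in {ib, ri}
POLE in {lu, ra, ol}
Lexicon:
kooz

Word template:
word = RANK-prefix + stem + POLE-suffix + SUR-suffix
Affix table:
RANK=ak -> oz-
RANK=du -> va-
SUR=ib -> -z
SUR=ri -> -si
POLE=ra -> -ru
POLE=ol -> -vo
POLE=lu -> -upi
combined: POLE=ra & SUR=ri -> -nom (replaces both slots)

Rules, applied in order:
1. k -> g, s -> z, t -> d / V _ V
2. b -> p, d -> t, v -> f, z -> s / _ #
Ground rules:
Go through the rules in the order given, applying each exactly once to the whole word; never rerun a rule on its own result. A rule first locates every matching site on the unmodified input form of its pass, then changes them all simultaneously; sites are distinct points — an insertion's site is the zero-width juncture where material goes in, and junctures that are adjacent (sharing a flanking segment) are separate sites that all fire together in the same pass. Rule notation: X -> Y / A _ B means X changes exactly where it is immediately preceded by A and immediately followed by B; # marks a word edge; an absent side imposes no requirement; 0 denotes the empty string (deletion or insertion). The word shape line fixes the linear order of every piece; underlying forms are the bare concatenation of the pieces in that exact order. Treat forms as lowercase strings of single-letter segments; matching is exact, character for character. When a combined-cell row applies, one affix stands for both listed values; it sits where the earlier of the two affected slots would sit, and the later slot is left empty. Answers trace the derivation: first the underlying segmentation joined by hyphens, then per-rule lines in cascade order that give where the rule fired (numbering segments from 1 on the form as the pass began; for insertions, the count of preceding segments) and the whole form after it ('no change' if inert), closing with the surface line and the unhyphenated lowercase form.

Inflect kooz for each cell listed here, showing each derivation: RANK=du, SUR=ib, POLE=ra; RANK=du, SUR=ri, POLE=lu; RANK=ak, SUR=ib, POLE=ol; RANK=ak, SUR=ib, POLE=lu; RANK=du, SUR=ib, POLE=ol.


cell RANK=du, SUR=ib, POLE=ra:
underlying: va-kooz-ru-z
1. k -> g, s -> z, t -> d / V _ V: fires at position(s) 3: vagoozruz
2. b -> p, d -> t, v -> f, z -> s / _ #: fires at position(s) 9: vagoozrus
surface: vagoozrus

cell RANK=du, SUR=ri, POLE=lu:
underlying: va-kooz-upi-si
1. k -> g, s -> z, t -> d / V _ V: fires at position(s) 3, 10: vagoozupizi
2. b -> p, d -> t, v -> f, z -> s / _ #: no change
surface: vagoozupizi

cell RANK=ak, SUR=ib, POLE=ol:
underlying: oz-kooz-vo-z
1. k -> g, s -> z, t -> d / V _ V: no change
2. b -> p, d -> t, v -> f, z -> s / _ #: fires at position(s) 9: ozkoozvos
surface: ozkoozvos

cell RANK=ak, SUR=ib, POLE=lu:
underlying: oz-kooz-upi-z
1. k -> g, s -> z, t -> d / V _ V: no change
2. b -> p, d -> t, v -> f, z -> s / _ #: fires at position(s) 10: ozkoozupis
surface: ozkoozupis

cell RANK=du, SUR=ib, POLE=ol:
underlying: va-kooz-vo-z
1. k -> g, s -> z, t -> d / V _ V: fires at position(s) 3: vagoozvoz
2. b -> p, d -> t, v -> f, z -> s / _ #: fires at position(s) 9: vagoozvos
surface: vagoozvos


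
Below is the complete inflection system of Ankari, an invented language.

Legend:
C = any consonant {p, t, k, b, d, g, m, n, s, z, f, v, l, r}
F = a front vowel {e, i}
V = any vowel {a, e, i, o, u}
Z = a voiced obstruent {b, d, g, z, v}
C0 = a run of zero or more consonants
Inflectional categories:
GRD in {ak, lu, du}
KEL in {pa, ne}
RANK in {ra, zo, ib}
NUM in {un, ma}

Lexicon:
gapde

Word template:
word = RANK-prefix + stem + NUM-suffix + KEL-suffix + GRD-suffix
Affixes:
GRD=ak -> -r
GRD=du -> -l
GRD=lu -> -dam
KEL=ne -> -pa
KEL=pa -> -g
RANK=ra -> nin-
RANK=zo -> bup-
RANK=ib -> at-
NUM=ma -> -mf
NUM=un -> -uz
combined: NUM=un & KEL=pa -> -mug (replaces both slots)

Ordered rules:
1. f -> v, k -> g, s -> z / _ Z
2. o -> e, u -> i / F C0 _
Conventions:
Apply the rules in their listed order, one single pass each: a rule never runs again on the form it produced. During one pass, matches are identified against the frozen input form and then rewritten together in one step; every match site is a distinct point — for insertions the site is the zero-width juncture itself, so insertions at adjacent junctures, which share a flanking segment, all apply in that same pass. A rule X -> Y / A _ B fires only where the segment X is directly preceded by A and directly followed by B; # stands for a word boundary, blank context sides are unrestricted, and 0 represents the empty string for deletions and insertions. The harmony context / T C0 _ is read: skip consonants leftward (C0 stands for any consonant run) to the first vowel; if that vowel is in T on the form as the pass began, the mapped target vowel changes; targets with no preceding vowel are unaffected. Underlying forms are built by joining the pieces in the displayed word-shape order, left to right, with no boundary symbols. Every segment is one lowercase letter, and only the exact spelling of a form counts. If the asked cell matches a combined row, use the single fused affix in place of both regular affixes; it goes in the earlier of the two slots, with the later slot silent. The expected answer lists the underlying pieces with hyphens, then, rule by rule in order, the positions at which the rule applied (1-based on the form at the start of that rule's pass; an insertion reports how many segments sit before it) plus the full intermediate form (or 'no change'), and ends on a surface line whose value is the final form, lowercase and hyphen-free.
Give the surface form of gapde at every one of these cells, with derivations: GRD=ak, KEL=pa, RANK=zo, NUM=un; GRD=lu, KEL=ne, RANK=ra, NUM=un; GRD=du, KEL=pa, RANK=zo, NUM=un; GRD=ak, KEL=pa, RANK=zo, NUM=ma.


cell GRD=ak, KEL=pa, RANK=zo, NUM=un:
underlying: bup-gapde-mug-r
1. f -> v, k -> g, s -> z / _ Z: no change
2. o -> e, u -> i / F C0 _: fires at position(s) 10: bupgapdemigr
surface: bupgapdemigr

cell GRD=lu, KEL=ne, RANK=ra, NUM=un:
underlying: nin-gapde-uz-pa-dam
1. f -> v, k -> g, s -> z / _ Z: no change
2. o -> e, u -> i / F C0 _: fires at position(s) 9: ningapdeizpadam
surface: ningapdeizpadam

cell GRD=du, KEL=pa, RANK=zo, NUM=un:
underlying: bup-gapde-mug-l
1. f -> v, k -> g, s -> z / _ Z: no change
2. o -> e, u -> i / F C0 _: fires at position(s) 10: bupgapdemigl
surface: bupgapdemigl

cell GRD=ak, KEL=pa, RANK=zo, NUM=ma:
underlying: bup-gapde-mf-g-r
1. f -> v, k -> g, s -> z / _ Z: fires at position(s) 10: bupgapdemvgr
2. o -> e, u -> i / F C0 _: no change
surface: bupgapdemvgr
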